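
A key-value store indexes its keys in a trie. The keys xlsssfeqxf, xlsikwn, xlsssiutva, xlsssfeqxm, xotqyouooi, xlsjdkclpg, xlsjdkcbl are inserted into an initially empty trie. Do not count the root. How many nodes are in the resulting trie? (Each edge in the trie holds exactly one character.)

Insert word by word; a character creates a node only if that edge doesn't already exist:
  "xlsssfeqxf" → 10 new (x, l, s, s, s, f, e, q, x, f)
  "xlsikwn" → prefix "xls" already present; 4 new (i, k, w, n)
  "xlsssiutva" → prefix "xlsss" already present; 5 new (i, u, t, v, a)
  "xlsssfeqxm" → prefix "xlsssfeqx" already present; 1 new (m)
  "xotqyouooi" → prefix "x" already present; 9 new (o, t, q, y, o, u, o, o, i)
  "xlsjdkclpg" → prefix "xls" already present; 7 new (j, d, k, c, l, p, g)
  "xlsjdkcbl" → prefix "xlsjdkc" already present; 2 new (b, l)
Total nodes = 10 + 4 + 5 + 1 + 9 + 7 + 2 = 38

38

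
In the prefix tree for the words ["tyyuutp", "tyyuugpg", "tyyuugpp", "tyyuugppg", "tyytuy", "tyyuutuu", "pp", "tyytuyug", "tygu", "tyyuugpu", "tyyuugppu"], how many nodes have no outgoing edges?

Leaves are exactly the stored words that no other stored word extends.
Those words: "pp", "tygu", "tyytuyug", "tyyuugpg", "tyyuugppg", "tyyuugppu", "tyyuugpu", "tyyuutp", "tyyuutuu"
Leaf count: 9

9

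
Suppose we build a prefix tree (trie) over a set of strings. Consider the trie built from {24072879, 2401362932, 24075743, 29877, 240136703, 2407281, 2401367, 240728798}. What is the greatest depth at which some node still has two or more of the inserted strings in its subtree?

8

Look for the deepest trie node that still has at least two words in its subtree.
e.g. "24072879" and "240728798" share the prefix "24072879" of length 8; no pair shares a longer one.
Longest shared-prefix length: 8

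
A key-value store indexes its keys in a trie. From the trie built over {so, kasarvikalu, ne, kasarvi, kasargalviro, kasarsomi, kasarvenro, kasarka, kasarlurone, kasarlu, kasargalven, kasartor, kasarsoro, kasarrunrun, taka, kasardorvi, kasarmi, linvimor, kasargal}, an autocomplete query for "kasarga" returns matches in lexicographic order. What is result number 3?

Filter for "kasarga…" and sort: "kasargal", "kasargalven", "kasargalviro"
The 3rd is kasargalviro.

kasargalviro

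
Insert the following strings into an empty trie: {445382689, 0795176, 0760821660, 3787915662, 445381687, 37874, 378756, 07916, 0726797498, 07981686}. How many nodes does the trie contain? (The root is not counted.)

Insert word by word; a character creates a node only if that edge doesn't already exist:
  "445382689" → 9 new (4, 4, 5, 3, 8, 2, 6, 8, 9)
  "0795176" → 7 new (0, 7, 9, 5, 1, 7, 6)
  "0760821660" → prefix "07" already present; 8 new (6, 0, 8, 2, 1, 6, 6, 0)
  "3787915662" → 10 new (3, 7, 8, 7, 9, 1, 5, 6, 6, 2)
  "445381687" → prefix "44538" already present; 4 new (1, 6, 8, 7)
  "37874" → prefix "3787" already present; 1 new (4)
  "378756" → prefix "3787" already present; 2 new (5, 6)
  "07916" → prefix "079" already present; 2 new (1, 6)
  "0726797498" → prefix "07" already present; 8 new (2, 6, 7, 9, 7, 4, 9, 8)
  "07981686" → prefix "079" already present; 5 new (8, 1, 6, 8, 6)
Total nodes = 9 + 7 + 8 + 10 + 4 + 1 + 2 + 2 + 8 + 5 = 56

56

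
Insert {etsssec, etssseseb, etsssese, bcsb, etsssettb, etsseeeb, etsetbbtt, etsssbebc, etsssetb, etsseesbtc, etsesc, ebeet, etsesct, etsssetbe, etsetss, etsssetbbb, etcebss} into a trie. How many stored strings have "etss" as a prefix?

Walk to "etss"; the words in its subtree are exactly those with that prefix.
Words under "etss": etsseeeb, etsseesbtc, etsssbebc, etsssec, etsssese, etssseseb, etsssetb, etsssetbbb, etsssetbe, etsssettb
Count: 10

10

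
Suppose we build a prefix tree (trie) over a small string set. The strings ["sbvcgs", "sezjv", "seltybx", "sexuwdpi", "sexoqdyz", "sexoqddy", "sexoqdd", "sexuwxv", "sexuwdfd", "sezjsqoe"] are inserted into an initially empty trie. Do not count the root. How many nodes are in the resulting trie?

36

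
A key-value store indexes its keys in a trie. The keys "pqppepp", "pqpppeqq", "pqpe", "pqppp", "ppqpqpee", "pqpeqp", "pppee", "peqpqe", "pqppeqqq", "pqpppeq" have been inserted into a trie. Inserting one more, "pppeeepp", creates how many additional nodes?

3

"pppee" is already a path in the trie; the remaining "epp" must be added.
Each of the 3 remaining characters creates one node.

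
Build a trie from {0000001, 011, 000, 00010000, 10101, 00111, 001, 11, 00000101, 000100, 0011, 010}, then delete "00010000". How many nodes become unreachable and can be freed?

2

After clearing the end-marker at "00010000", prune upward until reaching a node still needed by another word.
The suffix "00" (2 nodes) is used only by "00010000"; "000100" is itself a stored word, so pruning stops there.
Nodes removed: 2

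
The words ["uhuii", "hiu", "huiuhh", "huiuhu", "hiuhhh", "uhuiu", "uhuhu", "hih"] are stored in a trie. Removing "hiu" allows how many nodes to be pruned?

0

A node on "hiu"'s path can go only if nothing else ends at it or branches off below it.
Every node on "hiu" is still needed (e.g. by "hiuhhh"), so nothing is freed.
Nodes removed: 0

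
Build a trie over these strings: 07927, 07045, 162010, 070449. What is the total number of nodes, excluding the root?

16

Trace insertions, counting only characters that open a new branch:
  "07927" → 5 new (0, 7, 9, 2, 7)
  "07045" → prefix "07" already present; 3 new (0, 4, 5)
  "162010" → 6 new (1, 6, 2, 0, 1, 0)
  "070449" → prefix "0704" already present; 2 new (4, 9)
Total nodes = 5 + 3 + 6 + 2 = 16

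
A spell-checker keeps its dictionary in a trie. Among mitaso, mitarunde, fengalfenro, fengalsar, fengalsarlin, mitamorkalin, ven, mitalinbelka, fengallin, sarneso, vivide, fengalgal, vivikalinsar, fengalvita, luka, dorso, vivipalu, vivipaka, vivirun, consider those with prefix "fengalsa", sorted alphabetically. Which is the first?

Words with prefix "fengalsa", in lexicographic order: "fengalsar", "fengalsarlin"
Position 1: fengalsar

fengalsar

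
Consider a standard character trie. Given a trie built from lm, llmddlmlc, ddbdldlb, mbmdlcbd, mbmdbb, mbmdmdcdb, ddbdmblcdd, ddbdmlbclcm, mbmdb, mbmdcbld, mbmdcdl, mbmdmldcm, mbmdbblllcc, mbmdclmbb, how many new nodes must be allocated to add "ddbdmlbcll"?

1

"ddbdmlbcl" is already a path in the trie; the remaining "l" must be added.
Each of the 1 remaining characters creates one node.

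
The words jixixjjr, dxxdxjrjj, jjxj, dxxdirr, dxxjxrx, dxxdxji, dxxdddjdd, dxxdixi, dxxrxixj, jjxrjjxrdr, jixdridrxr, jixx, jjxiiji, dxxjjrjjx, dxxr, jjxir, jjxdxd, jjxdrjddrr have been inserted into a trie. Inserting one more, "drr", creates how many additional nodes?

2

Walking "drr" from the root, the first 1 characters ("d") follow existing edges; "r" is the first miss.
So 3 − 1 = 2 new nodes.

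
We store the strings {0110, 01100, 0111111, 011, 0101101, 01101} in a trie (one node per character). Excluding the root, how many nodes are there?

Count nodes per top-level branch (shared prefixes stored once):
  '0'-branch (0101101, 011, 0110, 01100, 01101, 0111111): 15 nodes
Sum: 15

15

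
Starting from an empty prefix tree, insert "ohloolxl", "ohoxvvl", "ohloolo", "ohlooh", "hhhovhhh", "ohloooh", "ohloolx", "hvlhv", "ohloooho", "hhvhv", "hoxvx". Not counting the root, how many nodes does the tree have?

37

Trace insertions, counting only characters that open a new branch:
  "ohloolxl" → 8 new (o, h, l, o, o, l, x, l)
  "ohoxvvl" → prefix "oh" already present; 5 new (o, x, v, v, l)
  "ohloolo" → prefix "ohlool" already present; 1 new (o)
  "ohlooh" → prefix "ohloo" already present; 1 new (h)
  "hhhovhhh" → 8 new (h, h, h, o, v, h, h, h)
  "ohloooh" → prefix "ohloo" already present; 2 new (o, h)
  "ohloolx" → prefix "ohloolx" already present; 0 new (none)
  "hvlhv" → prefix "h" already present; 4 new (v, l, h, v)
  "ohloooho" → prefix "ohloooh" already present; 1 new (o)
  "hhvhv" → prefix "hh" already present; 3 new (v, h, v)
  "hoxvx" → prefix "h" already present; 4 new (o, x, v, x)
Total nodes = 8 + 5 + 1 + 1 + 8 + 2 + 0 + 4 + 1 + 3 + 4 = 37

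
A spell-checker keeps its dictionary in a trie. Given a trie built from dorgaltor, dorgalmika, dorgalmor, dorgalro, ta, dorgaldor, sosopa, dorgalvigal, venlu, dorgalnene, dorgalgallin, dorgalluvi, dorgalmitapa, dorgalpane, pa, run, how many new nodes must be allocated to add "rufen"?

The longest prefix of "rufen" already in the trie is "ru" (length 2).
New nodes needed: |"rufen"| − 2 = 5 − 2 = 3.

3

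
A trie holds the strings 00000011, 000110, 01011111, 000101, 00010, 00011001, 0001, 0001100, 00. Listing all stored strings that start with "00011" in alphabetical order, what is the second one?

Filter for "00011…" and sort: "000110", "0001100", "00011001"
The 2nd is 0001100.

0001100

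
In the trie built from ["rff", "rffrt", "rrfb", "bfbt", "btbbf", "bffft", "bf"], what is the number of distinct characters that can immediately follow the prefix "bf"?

2

The children of the "bf" node are the distinct next characters among strings starting with "bf".
Characters that immediately follow "bf" among the stored strings: {b, f}.
That node has 2 child edges.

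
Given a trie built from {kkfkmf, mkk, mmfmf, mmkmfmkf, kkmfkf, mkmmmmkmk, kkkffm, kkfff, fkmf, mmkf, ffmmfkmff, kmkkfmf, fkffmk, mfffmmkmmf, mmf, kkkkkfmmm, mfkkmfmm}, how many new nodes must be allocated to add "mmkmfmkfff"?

The longest prefix of "mmkmfmkfff" already in the trie is "mmkmfmkf" (length 8).
Each of the 2 remaining characters creates one node.

2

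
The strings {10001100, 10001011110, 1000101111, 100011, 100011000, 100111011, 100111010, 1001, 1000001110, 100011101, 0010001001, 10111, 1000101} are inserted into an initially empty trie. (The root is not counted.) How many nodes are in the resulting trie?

For each word, the new-node count is its length minus the longest prefix already in the trie:
  "10001100" → 8 new (1, 0, 0, 0, 1, 1, 0, 0)
  "10001011110" → prefix "10001" already present; 6 new (0, 1, 1, 1, 1, 0)
  "1000101111" → prefix "1000101111" already present; 0 new (none)
  "100011" → prefix "100011" already present; 0 new (none)
  "100011000" → prefix "10001100" already present; 1 new (0)
  "100111011" → prefix "100" already present; 6 new (1, 1, 1, 0, 1, 1)
  "100111010" → prefix "10011101" already present; 1 new (0)
  "1001" → prefix "1001" already present; 0 new (none)
  "1000001110" → prefix "1000" already present; 6 new (0, 0, 1, 1, 1, 0)
  "100011101" → prefix "100011" already present; 3 new (1, 0, 1)
  "0010001001" → 10 new (0, 0, 1, 0, 0, 0, 1, 0, 0, 1)
  "10111" → prefix "10" already present; 3 new (1, 1, 1)
  "1000101" → prefix "1000101" already present; 0 new (none)
Total nodes = 8 + 6 + 0 + 0 + 1 + 6 + 1 + 0 + 6 + 3 + 10 + 3 + 0 = 44

44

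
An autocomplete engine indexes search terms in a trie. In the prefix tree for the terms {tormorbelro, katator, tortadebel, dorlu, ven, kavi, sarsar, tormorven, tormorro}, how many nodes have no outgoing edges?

Leaves are exactly the stored words that no other stored word extends.
Those words: "dorlu", "katator", "kavi", "sarsar", "tormorbelro", "tormorro", "tormorven", "tortadebel", "ven"
Leaf count: 9

9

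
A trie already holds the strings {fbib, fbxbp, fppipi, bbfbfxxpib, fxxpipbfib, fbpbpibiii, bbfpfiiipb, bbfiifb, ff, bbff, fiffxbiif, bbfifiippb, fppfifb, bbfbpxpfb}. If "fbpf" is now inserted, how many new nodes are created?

Walking "fbpf" from the root, the first 3 characters ("fbp") follow existing edges; "f" is the first miss.
Each of the 1 remaining characters creates one node.

1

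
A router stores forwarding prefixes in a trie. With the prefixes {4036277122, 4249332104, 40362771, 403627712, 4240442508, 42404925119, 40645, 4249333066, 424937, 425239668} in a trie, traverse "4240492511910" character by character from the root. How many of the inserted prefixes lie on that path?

1

Check each prefix of "4240492511910" against the stored set — each match is an end-marker on the path.
Prefixes of the query that are stored words: "42404925119"
Count: 1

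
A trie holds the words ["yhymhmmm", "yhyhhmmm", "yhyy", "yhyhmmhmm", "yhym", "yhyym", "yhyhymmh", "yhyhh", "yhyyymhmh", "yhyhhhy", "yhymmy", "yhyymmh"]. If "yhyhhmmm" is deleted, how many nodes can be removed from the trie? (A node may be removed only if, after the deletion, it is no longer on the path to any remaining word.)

Walk "yhyhhmmm" from the leaf back toward the root, removing each node that no remaining word uses.
The suffix "mmm" (3 nodes) is used only by "yhyhhmmm"; the node for "yhyhh" still has the child "h", so pruning stops there.
Nodes removed: 3

3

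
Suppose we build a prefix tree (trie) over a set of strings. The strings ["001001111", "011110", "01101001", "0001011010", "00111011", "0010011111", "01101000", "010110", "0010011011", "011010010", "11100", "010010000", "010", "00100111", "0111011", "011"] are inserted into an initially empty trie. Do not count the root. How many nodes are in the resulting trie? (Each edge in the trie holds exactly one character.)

56

Count nodes per top-level branch (shared prefixes stored once):
  '0'-branch (0001011010, 0010011011, 00100111, 001001111, 0010011111, 00111011, 010, 010010000, 010110, 011, 01101000, 01101001, 011010010, 0111011, 011110): 51 nodes
  '1'-branch (11100): 5 nodes
Sum: 56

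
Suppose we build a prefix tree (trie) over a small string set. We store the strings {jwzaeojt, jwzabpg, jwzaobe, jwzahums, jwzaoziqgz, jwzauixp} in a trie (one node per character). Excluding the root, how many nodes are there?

Trie structure (* marks end of a word):
(root)
└─ j
   └─ w
      └─ z
         └─ a
            ├─ b
            │  └─ p
            │     └─ g *
            ├─ e
            │  └─ o
            │     └─ j
            │        └─ t *
            ├─ h
            │  └─ u
            │     └─ m
            │        └─ s *
            ├─ o
            │  ├─ b
            │  │  └─ e *
            │  └─ z
            │     └─ i
            │        └─ q
            │           └─ g
            │              └─ z *
            └─ u
               └─ i
                  └─ x
                     └─ p *
Counting every labelled node above: 27.

27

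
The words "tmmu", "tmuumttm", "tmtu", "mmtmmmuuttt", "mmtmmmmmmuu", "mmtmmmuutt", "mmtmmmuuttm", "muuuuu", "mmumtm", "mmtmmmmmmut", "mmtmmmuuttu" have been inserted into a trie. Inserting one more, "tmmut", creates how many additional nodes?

1

Walking "tmmut" from the root, the first 4 characters ("tmmu") follow existing edges; "t" is the first miss.
New nodes needed: |"tmmut"| − 4 = 5 − 4 = 1.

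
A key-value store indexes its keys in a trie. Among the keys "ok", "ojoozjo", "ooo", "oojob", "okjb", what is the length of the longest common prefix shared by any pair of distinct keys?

Equivalently: take the maximum, over all pairs, of their longest common prefix length.
"ok" and "okjb" agree on "ok" (2 characters) before diverging; nothing deeper is shared.
Longest shared-prefix length: 2

2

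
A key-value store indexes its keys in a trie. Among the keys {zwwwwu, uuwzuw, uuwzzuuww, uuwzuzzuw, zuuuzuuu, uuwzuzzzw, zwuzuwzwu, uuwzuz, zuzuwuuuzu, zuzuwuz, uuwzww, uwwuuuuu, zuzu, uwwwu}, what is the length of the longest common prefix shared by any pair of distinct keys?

7

The deepest shared node is where two words last agree before diverging.
e.g. "uuwzuzzuw" and "uuwzuzzzw" share the prefix "uuwzuzz" of length 7; no pair shares a longer one.
Longest shared-prefix length: 7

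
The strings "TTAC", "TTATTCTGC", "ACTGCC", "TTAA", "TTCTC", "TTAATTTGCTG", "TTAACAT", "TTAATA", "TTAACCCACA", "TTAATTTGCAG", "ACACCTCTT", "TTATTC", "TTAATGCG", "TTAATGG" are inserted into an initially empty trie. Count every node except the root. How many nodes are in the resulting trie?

49

Count nodes per top-level branch (shared prefixes stored once):
  'A'-branch (ACACCTCTT, ACTGCC): 13 nodes
  'T'-branch (TTAA, TTAACAT, TTAACCCACA, TTAATA, TTAATGCG, TTAATGG, TTAATTTGCAG, TTAATTTGCTG, TTAC, TTATTC, TTATTCTGC, TTCTC): 36 nodes
Sum: 49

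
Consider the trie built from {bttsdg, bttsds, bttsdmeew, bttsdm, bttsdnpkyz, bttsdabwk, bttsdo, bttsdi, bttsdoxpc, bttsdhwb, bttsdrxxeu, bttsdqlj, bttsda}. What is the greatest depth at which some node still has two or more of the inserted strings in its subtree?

Equivalently: take the maximum, over all pairs, of their longest common prefix length.
e.g. "bttsda" and "bttsdabwk" share the prefix "bttsda" of length 6; no pair shares a longer one.
Longest shared-prefix length: 6

6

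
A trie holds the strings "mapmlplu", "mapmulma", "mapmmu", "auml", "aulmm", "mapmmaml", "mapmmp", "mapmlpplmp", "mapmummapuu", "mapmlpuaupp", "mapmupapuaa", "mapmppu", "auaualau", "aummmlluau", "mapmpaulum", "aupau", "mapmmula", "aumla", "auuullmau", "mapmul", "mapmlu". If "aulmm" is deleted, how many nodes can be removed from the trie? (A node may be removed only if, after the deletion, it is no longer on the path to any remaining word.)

3

A node on "aulmm"'s path can go only if nothing else ends at it or branches off below it.
The suffix "lmm" (3 nodes) is used only by "aulmm"; the node for "au" still has the child "m", so pruning stops there.
Nodes removed: 3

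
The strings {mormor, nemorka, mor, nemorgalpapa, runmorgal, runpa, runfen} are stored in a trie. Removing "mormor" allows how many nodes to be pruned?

3

A node on "mormor"'s path can go only if nothing else ends at it or branches off below it.
The suffix "mor" (3 nodes) is used only by "mormor"; "mor" is itself a stored word, so pruning stops there.
Nodes removed: 3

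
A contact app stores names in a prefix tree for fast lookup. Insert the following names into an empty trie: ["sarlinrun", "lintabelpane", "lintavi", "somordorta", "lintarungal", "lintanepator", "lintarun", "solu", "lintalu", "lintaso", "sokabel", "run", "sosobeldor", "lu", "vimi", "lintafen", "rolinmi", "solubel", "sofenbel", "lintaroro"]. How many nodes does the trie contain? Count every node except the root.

For each word, the new-node count is its length minus the longest prefix already in the trie:
  "sarlinrun" → 9 new (s, a, r, l, i, n, r, u, n)
  "lintabelpane" → 12 new (l, i, n, t, a, b, e, l, p, a, n, e)
  "lintavi" → prefix "linta" already present; 2 new (v, i)
  "somordorta" → prefix "s" already present; 9 new (o, m, o, r, d, o, r, t, a)
  "lintarungal" → prefix "linta" already present; 6 new (r, u, n, g, a, l)
  "lintanepator" → prefix "linta" already present; 7 new (n, e, p, a, t, o, r)
  "lintarun" → prefix "lintarun" already present; 0 new (none)
  "solu" → prefix "so" already present; 2 new (l, u)
  "lintalu" → prefix "linta" already present; 2 new (l, u)
  "lintaso" → prefix "linta" already present; 2 new (s, o)
  "sokabel" → prefix "so" already present; 5 new (k, a, b, e, l)
  "run" → 3 new (r, u, n)
  "sosobeldor" → prefix "so" already present; 8 new (s, o, b, e, l, d, o, r)
  "lu" → prefix "l" already present; 1 new (u)
  "vimi" → 4 new (v, i, m, i)
  "lintafen" → prefix "linta" already present; 3 new (f, e, n)
  "rolinmi" → prefix "r" already present; 6 new (o, l, i, n, m, i)
  "solubel" → prefix "solu" already present; 3 new (b, e, l)
  "sofenbel" → prefix "so" already present; 6 new (f, e, n, b, e, l)
  "lintaroro" → prefix "lintar" already present; 3 new (o, r, o)
Total nodes = 9 + 12 + 2 + 9 + 6 + 7 + 0 + 2 + 2 + 2 + 5 + 3 + 8 + 1 + 4 + 3 + 6 + 3 + 6 + 3 = 93

93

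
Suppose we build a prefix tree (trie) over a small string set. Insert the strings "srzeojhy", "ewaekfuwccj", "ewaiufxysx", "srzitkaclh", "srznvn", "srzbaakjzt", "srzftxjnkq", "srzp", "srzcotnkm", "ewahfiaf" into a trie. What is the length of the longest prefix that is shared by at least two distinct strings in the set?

Equivalently: take the maximum, over all pairs, of their longest common prefix length.
e.g. "ewaekfuwccj" and "ewahfiaf" share the prefix "ewa" of length 3; no pair shares a longer one.
Longest shared-prefix length: 3

3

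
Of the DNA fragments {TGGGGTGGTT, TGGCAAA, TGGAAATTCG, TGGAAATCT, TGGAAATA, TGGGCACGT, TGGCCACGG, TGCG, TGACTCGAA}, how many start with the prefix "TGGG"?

Filter for entries beginning with "TGGG":
Words under "TGGG": TGGGCACGT, TGGGGTGGTT
Count: 2

2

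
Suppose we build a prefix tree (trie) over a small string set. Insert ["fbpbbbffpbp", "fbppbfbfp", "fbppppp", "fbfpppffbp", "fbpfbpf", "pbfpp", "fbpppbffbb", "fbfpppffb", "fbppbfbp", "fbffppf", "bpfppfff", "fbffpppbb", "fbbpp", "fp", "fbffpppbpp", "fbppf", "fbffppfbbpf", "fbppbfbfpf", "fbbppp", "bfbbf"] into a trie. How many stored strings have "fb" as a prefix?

16

Filter for entries beginning with "fb":
Matches: "fbbpp", "fbbppp", "fbffppf", "fbffppfbbpf", "fbffpppbb", "fbffpppbpp", "fbfpppffb", "fbfpppffbp", "fbpbbbffpbp", "fbpfbpf", "fbppbfbfp", "fbppbfbfpf", "fbppbfbp", "fbppf", "fbpppbffbb", "fbppppp"
Count: 16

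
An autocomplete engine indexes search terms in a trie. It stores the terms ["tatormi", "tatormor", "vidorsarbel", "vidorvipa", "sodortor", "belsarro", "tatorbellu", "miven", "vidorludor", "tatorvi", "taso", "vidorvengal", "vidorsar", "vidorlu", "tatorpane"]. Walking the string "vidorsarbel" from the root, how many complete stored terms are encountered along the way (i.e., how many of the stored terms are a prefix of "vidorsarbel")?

Check each prefix of "vidorsarbel" against the stored set — each match is an end-marker on the path.
Prefixes of the query that are stored words: "vidorsar", "vidorsarbel"
Count: 2

2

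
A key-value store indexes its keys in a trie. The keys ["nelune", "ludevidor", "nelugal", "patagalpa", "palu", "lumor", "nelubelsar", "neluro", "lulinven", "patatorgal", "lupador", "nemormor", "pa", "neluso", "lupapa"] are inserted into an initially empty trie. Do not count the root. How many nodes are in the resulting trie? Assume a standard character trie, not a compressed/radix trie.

Count nodes per top-level branch (shared prefixes stored once):
  'l'-branch (ludevidor, lulinven, lumor, lupador, lupapa): 25 nodes
  'n'-branch (nelubelsar, nelugal, nelune, neluro, neluso, nemormor): 25 nodes
  'p'-branch (pa, palu, patagalpa, patatorgal): 17 nodes
Sum: 67

67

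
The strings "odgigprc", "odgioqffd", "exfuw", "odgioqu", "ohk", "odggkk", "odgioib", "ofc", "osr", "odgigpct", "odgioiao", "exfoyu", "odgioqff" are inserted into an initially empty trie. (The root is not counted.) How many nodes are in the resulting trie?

Trie structure (* marks end of a word):
(root)
├─ e
│  └─ x
│     └─ f
│        ├─ o
│        │  └─ y
│        │     └─ u *
│        └─ u
│           └─ w *
└─ o
   ├─ d
   │  └─ g
   │     ├─ g
   │     │  └─ k
   │     │     └─ k *
   │     └─ i
   │        ├─ g
   │        │  └─ p
   │        │     ├─ c
   │        │     │  └─ t *
   │        │     └─ r
   │        │        └─ c *
   │        └─ o
   │           ├─ i
   │           │  ├─ a
   │           │  │  └─ o *
   │           │  └─ b *
   │           └─ q
   │              ├─ f
   │              │  └─ f *
   │              │     └─ d *
   │              └─ u *
   ├─ f
   │  └─ c *
   ├─ h
   │  └─ k *
   └─ s
      └─ r *
Counting every labelled node above: 37.

37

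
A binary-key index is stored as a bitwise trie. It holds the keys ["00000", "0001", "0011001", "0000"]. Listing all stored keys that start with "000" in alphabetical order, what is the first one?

0000

Words with prefix "000", in lexicographic order: "0000", "00000", "0001"
The 1st is 0000.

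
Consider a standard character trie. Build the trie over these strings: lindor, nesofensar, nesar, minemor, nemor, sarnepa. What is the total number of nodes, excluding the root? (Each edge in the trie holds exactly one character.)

35

For each word, the new-node count is its length minus the longest prefix already in the trie:
  "lindor" → 6 new (l, i, n, d, o, r)
  "nesofensar" → 10 new (n, e, s, o, f, e, n, s, a, r)
  "nesar" → prefix "nes" already present; 2 new (a, r)
  "minemor" → 7 new (m, i, n, e, m, o, r)
  "nemor" → prefix "ne" already present; 3 new (m, o, r)
  "sarnepa" → 7 new (s, a, r, n, e, p, a)
Total nodes = 6 + 10 + 2 + 7 + 3 + 7 = 35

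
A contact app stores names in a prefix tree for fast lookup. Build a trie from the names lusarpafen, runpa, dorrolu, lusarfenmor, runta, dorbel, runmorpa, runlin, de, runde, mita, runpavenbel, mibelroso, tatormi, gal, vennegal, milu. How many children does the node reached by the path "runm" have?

1

The children of the "runm" node are the distinct next characters among strings starting with "runm".
Distinct next characters after "runm": o.
That node has 1 child edge.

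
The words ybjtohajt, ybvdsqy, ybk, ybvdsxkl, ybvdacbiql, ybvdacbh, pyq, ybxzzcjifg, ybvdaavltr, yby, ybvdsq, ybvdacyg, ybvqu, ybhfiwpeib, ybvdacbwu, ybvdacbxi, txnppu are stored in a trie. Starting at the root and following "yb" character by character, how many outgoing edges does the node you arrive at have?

6

Follow the path "yb" to its node, then look at its outgoing edges.
Distinct next characters after "yb": h, j, k, v, x, y.
That node has 6 child edges.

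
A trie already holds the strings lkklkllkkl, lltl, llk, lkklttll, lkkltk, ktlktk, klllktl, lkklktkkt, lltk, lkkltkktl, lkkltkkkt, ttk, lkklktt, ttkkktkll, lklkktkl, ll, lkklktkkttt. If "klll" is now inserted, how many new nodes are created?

0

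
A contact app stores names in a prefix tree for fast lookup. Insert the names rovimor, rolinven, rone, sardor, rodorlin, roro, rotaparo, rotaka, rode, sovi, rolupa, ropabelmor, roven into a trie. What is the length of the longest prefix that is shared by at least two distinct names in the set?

Equivalently: take the maximum, over all pairs, of their longest common prefix length.
"rotaka" and "rotaparo" agree on "rota" (4 characters) before diverging; nothing deeper is shared.
Longest shared-prefix length: 4

4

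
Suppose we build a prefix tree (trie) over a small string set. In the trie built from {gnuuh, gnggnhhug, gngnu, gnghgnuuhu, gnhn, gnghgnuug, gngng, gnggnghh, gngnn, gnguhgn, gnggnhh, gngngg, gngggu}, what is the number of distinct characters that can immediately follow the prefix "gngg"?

The children of the "gngg" node are the distinct next characters among strings starting with "gngg".
Characters that immediately follow "gngg" among the stored strings: {g, n}.
That node has 2 child edges.

2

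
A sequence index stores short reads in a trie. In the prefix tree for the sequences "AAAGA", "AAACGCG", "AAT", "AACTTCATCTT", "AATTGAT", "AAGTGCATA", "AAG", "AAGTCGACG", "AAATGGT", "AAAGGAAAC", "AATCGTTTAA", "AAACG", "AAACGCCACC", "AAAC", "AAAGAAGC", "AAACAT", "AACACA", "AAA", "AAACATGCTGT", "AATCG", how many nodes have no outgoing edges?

Leaves are exactly the stored words that no other stored word extends.
Those words: "AAACATGCTGT", "AAACGCCACC", "AAACGCG", "AAAGAAGC", "AAAGGAAAC", "AAATGGT", "AACACA", "AACTTCATCTT", "AAGTCGACG", "AAGTGCATA", "AATCGTTTAA", "AATTGAT"
Leaf count: 12

12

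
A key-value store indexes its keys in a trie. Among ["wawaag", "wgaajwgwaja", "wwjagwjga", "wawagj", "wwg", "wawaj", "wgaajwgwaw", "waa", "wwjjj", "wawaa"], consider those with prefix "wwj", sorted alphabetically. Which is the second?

wwjjj

Words with prefix "wwj", in lexicographic order: "wwjagwjga", "wwjjj"
The 2nd is wwjjj.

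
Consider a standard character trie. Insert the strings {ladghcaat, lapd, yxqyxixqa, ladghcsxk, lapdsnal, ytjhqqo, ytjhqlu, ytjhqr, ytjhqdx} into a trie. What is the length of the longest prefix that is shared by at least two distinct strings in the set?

6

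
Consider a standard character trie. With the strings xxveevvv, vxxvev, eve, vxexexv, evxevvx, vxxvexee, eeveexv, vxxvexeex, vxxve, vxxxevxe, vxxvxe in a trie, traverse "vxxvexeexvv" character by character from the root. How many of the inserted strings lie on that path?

Walk "vxxvexeexvv" from the root; an end-of-word marker is hit whenever a stored word is a prefix of "vxxvexeexvv".
Prefixes of the query that are stored words: "vxxve", "vxxvexee", "vxxvexeex"
Count: 3

3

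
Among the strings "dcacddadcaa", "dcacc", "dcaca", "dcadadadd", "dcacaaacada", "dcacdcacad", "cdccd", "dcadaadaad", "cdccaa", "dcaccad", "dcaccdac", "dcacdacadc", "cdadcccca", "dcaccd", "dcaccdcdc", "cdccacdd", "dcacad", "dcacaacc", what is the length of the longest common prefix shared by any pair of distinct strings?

The deepest shared node is where two words last agree before diverging.
"dcacaaacada" and "dcacaacc" agree on "dcacaa" (6 characters) before diverging; nothing deeper is shared.
Longest shared-prefix length: 6

6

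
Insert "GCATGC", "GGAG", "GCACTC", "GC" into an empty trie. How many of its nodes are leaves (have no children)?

Leaves are exactly the stored words that no other stored word extends.
Those words: "GCACTC", "GCATGC", "GGAG"
Leaf count: 3

3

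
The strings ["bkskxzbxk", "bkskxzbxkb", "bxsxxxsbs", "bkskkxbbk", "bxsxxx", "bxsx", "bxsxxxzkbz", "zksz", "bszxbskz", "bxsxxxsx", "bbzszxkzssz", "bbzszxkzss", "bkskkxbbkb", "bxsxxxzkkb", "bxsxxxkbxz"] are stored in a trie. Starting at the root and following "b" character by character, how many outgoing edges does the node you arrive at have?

The children of the "b" node are the distinct next characters among strings starting with "b".
Distinct next characters after "b": b, k, s, x.
That node has 4 child edges.

4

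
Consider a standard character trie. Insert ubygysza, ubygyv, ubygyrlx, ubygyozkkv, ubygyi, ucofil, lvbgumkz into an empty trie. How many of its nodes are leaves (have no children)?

Leaves are exactly the stored words that no other stored word extends.
Those words: "lvbgumkz", "ubygyi", "ubygyozkkv", "ubygyrlx", "ubygysza", "ubygyv", "ucofil"
Leaf count: 7

7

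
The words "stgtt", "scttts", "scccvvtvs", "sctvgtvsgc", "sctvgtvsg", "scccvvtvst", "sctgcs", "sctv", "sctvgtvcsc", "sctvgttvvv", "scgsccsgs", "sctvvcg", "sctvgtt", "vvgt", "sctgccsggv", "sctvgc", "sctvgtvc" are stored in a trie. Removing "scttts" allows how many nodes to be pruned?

3

Walk "scttts" from the leaf back toward the root, removing each node that no remaining word uses.
The suffix "tts" (3 nodes) is used only by "scttts"; the node for "sct" still has the child "v", so pruning stops there.
Nodes removed: 3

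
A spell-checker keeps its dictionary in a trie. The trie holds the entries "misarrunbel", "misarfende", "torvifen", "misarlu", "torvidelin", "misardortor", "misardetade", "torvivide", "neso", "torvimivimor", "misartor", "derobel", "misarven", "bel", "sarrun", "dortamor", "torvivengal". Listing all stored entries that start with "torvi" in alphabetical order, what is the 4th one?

DFS of the "torvi" subtree visits, in order: "torvidelin", "torvifen", "torvimivimor", "torvivengal", "torvivide"
The 4th is torvivengal.

torvivengal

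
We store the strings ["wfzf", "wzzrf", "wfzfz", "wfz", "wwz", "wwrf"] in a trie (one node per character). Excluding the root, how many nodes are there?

13

Count nodes per top-level branch (shared prefixes stored once):
  'w'-branch (wfz, wfzf, wfzfz, wwrf, wwz, wzzrf): 13 nodes
Sum: 13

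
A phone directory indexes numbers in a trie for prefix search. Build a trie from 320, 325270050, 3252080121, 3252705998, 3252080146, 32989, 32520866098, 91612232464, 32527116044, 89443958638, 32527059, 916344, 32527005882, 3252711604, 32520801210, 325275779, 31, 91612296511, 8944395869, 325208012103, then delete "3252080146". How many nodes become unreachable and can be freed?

2

Walk "3252080146" from the leaf back toward the root, removing each node that no remaining word uses.
The suffix "46" (2 nodes) is used only by "3252080146"; the node for "32520801" still has the child "2", so pruning stops there.
Nodes removed: 2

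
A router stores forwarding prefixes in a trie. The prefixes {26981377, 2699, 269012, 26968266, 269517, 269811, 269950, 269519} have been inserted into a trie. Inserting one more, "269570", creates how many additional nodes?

2

The longest prefix of "269570" already in the trie is "2695" (length 4).
Each of the 2 remaining characters creates one node.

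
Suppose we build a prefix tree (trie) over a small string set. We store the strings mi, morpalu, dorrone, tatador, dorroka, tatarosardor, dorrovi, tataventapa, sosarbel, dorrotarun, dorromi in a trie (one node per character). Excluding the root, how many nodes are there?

For each word, the new-node count is its length minus the longest prefix already in the trie:
  "mi" → 2 new (m, i)
  "morpalu" → prefix "m" already present; 6 new (o, r, p, a, l, u)
  "dorrone" → 7 new (d, o, r, r, o, n, e)
  "tatador" → 7 new (t, a, t, a, d, o, r)
  "dorroka" → prefix "dorro" already present; 2 new (k, a)
  "tatarosardor" → prefix "tata" already present; 8 new (r, o, s, a, r, d, o, r)
  "dorrovi" → prefix "dorro" already present; 2 new (v, i)
  "tataventapa" → prefix "tata" already present; 7 new (v, e, n, t, a, p, a)
  "sosarbel" → 8 new (s, o, s, a, r, b, e, l)
  "dorrotarun" → prefix "dorro" already present; 5 new (t, a, r, u, n)
  "dorromi" → prefix "dorro" already present; 2 new (m, i)
Total nodes = 2 + 6 + 7 + 7 + 2 + 8 + 2 + 7 + 8 + 5 + 2 = 56

56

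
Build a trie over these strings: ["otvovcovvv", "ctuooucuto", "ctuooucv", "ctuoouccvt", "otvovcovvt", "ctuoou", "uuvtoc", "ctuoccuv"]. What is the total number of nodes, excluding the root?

Insert word by word; a character creates a node only if that edge doesn't already exist:
  "otvovcovvv" → 10 new (o, t, v, o, v, c, o, v, v, v)
  "ctuooucuto" → 10 new (c, t, u, o, o, u, c, u, t, o)
  "ctuooucv" → prefix "ctuoouc" already present; 1 new (v)
  "ctuoouccvt" → prefix "ctuoouc" already present; 3 new (c, v, t)
  "otvovcovvt" → prefix "otvovcovv" already present; 1 new (t)
  "ctuoou" → prefix "ctuoou" already present; 0 new (none)
  "uuvtoc" → 6 new (u, u, v, t, o, c)
  "ctuoccuv" → prefix "ctuo" already present; 4 new (c, c, u, v)
Total nodes = 10 + 10 + 1 + 3 + 1 + 0 + 6 + 4 = 35

35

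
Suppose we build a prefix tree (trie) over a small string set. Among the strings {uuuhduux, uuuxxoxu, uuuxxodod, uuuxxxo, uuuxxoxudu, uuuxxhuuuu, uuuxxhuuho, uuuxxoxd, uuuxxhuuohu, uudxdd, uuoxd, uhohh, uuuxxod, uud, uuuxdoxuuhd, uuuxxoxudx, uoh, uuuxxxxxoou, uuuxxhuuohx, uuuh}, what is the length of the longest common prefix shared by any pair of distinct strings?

Equivalently: take the maximum, over all pairs, of their longest common prefix length.
e.g. "uuuxxhuuohu" and "uuuxxhuuohx" share the prefix "uuuxxhuuoh" of length 10; no pair shares a longer one.
Longest shared-prefix length: 10

10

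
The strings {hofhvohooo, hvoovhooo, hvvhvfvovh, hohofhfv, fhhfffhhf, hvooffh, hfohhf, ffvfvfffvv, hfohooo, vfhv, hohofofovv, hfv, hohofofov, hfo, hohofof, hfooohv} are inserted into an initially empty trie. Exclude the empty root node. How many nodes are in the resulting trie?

75

Trace insertions, counting only characters that open a new branch:
  "hofhvohooo" → 10 new (h, o, f, h, v, o, h, o, o, o)
  "hvoovhooo" → prefix "h" already present; 8 new (v, o, o, v, h, o, o, o)
  "hvvhvfvovh" → prefix "hv" already present; 8 new (v, h, v, f, v, o, v, h)
  "hohofhfv" → prefix "ho" already present; 6 new (h, o, f, h, f, v)
  "fhhfffhhf" → 9 new (f, h, h, f, f, f, h, h, f)
  "hvooffh" → prefix "hvoo" already present; 3 new (f, f, h)
  "hfohhf" → prefix "h" already present; 5 new (f, o, h, h, f)
  "ffvfvfffvv" → prefix "f" already present; 9 new (f, v, f, v, f, f, f, v, v)
  "hfohooo" → prefix "hfoh" already present; 3 new (o, o, o)
  "vfhv" → 4 new (v, f, h, v)
  "hohofofovv" → prefix "hohof" already present; 5 new (o, f, o, v, v)
  "hfv" → prefix "hf" already present; 1 new (v)
  "hohofofov" → prefix "hohofofov" already present; 0 new (none)
  "hfo" → prefix "hfo" already present; 0 new (none)
  "hohofof" → prefix "hohofof" already present; 0 new (none)
  "hfooohv" → prefix "hfo" already present; 4 new (o, o, h, v)
Total nodes = 10 + 8 + 8 + 6 + 9 + 3 + 5 + 9 + 3 + 4 + 5 + 1 + 0 + 0 + 0 + 4 = 75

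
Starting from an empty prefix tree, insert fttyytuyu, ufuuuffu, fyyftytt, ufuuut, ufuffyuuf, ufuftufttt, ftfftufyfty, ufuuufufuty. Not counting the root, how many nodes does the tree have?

51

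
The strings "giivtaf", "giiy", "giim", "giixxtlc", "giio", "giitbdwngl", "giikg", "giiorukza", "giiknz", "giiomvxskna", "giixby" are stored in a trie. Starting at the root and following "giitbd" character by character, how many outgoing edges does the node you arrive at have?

Walk "giitbd" from the root, arriving at one node.
Characters that immediately follow "giitbd" among the stored strings: {w}.
That node has 1 child edge.

1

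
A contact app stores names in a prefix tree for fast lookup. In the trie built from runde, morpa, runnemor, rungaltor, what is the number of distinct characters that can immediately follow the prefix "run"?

3

The children of the "run" node are the distinct next characters among strings starting with "run".
Characters that immediately follow "run" among the stored strings: {d, g, n}.
That node has 3 child edges.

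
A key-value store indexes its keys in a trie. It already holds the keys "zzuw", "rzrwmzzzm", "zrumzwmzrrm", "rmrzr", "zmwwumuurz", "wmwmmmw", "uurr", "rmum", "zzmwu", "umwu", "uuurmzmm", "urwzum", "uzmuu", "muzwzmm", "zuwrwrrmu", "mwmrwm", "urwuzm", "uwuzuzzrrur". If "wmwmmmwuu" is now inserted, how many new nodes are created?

2

The longest prefix of "wmwmmmwuu" already in the trie is "wmwmmmw" (length 7).
New nodes needed: |"wmwmmmwuu"| − 7 = 9 − 7 = 2.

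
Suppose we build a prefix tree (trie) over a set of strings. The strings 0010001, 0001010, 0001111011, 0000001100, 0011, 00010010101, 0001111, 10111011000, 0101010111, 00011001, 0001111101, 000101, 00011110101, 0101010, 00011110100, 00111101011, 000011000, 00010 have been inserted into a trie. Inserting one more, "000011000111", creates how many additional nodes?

Walking "000011000111" from the root, the first 9 characters ("000011000") follow existing edges; "1" is the first miss.
So 12 − 9 = 3 new nodes.

3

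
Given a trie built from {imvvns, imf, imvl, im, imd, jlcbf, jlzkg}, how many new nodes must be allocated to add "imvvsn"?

"imvv" is already a path in the trie; the remaining "sn" must be added.
Each of the 2 remaining characters creates one node.

2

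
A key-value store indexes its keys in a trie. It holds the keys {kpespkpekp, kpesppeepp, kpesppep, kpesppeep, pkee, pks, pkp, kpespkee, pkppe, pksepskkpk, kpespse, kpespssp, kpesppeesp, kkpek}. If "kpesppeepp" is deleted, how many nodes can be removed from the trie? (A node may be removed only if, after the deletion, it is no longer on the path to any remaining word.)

1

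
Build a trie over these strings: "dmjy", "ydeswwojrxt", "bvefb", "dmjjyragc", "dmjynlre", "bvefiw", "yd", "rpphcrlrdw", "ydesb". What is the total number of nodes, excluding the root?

43

For each word, the new-node count is its length minus the longest prefix already in the trie:
  "dmjy" → 4 new (d, m, j, y)
  "ydeswwojrxt" → 11 new (y, d, e, s, w, w, o, j, r, x, t)
  "bvefb" → 5 new (b, v, e, f, b)
  "dmjjyragc" → prefix "dmj" already present; 6 new (j, y, r, a, g, c)
  "dmjynlre" → prefix "dmjy" already present; 4 new (n, l, r, e)
  "bvefiw" → prefix "bvef" already present; 2 new (i, w)
  "yd" → prefix "yd" already present; 0 new (none)
  "rpphcrlrdw" → 10 new (r, p, p, h, c, r, l, r, d, w)
  "ydesb" → prefix "ydes" already present; 1 new (b)
Total nodes = 4 + 11 + 5 + 6 + 4 + 2 + 0 + 10 + 1 = 43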